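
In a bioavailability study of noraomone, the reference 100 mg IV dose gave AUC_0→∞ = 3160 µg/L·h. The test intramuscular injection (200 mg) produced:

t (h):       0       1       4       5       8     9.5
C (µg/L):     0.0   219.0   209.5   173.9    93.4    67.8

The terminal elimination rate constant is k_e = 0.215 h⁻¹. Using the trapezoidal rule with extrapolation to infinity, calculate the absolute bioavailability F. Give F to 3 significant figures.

F = 0.282

Trapezoidal AUC_0→9.5 (intramuscular injection):
  [0→1]: (0.0+219.0)/2 × 1 = 109.5
  [1→4]: (219.0+209.5)/2 × 3 = 642.75
  [4→5]: (209.5+173.9)/2 × 1 = 191.7
  [5→8]: (173.9+93.4)/2 × 3 = 400.95
  [8→9.5]: (93.4+67.8)/2 × 1.5 = 120.9
  Sum = 1465.8 µg/L·h
Tail: C_last/k_e = 67.8/0.215 = 315.349
AUC_0→∞ (intramuscular injection) = 1465.8 + 315.349 = 1781.149 µg/L·h
F = (AUC_ev/D_ev)/(AUC_iv/D_iv) = (1781.149/200)/(3160/100) = 8.905745/31.6 = 0.2818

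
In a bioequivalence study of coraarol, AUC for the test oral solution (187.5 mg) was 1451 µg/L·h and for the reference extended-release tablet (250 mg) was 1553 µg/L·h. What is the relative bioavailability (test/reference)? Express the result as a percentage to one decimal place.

F_rel = (AUC_test/D_test) / (AUC_ref/D_ref)
      = (1451/187.5) / (1553/250)
      = 7.73867 / 6.212 = 1.2458 = 124.58%

F_rel = 124.6%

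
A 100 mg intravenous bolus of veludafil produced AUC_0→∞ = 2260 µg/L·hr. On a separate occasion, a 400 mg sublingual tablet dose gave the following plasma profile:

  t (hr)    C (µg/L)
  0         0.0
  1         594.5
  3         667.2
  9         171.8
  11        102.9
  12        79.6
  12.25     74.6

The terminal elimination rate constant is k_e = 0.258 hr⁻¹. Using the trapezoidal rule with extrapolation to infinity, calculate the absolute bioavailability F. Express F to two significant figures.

Trapezoidal AUC_0→12.25 (sublingual tablet):
  [0→1]: (0.0+594.5)/2 × 1 = 297.25
  [1→3]: (594.5+667.2)/2 × 2 = 1261.7
  [3→9]: (667.2+171.8)/2 × 6 = 2517.0
  [9→11]: (171.8+102.9)/2 × 2 = 274.7
  [11→12]: (102.9+79.6)/2 × 1 = 91.25
  [12→12.25]: (79.6+74.6)/2 × 0.25 = 19.275
  Sum = 4461.175 µg/L·hr
Tail: C_last/k_e = 74.6/0.258 = 289.147
AUC_0→∞ (sublingual tablet) = 4461.175 + 289.147 = 4750.322 µg/L·hr
F = (AUC_ev/D_ev)/(AUC_iv/D_iv) = (4750.322/400)/(2260/100) = 11.875805/22.6 = 0.5255

F = 0.53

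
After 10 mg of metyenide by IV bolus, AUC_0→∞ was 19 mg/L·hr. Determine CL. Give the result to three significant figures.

CL = Dose_iv / AUC_0→∞
   = 10 / 19 = 0.526316 L/hr

CL = 0.526 L/hr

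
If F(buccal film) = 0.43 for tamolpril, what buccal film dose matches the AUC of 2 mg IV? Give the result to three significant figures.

For equal systemic exposure: F × D_ev = D_iv
D_ev = D_iv / F = 2 / 0.43 = 4.65116 mg

D_buccal = 4.65 mg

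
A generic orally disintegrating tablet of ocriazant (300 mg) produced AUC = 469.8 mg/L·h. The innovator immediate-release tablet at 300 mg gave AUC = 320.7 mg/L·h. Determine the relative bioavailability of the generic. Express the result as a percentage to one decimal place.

F_rel = (AUC_test/D_test) / (AUC_ref/D_ref)
      = (469.8/300) / (320.7/300)
      = 1.566 / 1.069 = 1.4649 = 146.49%

F_rel = 146.5%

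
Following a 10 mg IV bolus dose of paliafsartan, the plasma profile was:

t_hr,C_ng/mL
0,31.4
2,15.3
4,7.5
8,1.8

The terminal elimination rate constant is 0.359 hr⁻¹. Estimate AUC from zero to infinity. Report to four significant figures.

AUC = 93.11 ng/mL·hr

Trapezoidal AUC_0→8:
  [0→2]: (31.4+15.3)/2 × 2 = 46.7
  [2→4]: (15.3+7.5)/2 × 2 = 22.8
  [4→8]: (7.5+1.8)/2 × 4 = 18.6
  Sum = 88.1 ng/mL·hr
Extrapolated tail: C_last / k_e = 1.8 / 0.359 = 5.014
AUC_0→∞ = 88.1 + 5.014 = 93.114 ng/mL·hr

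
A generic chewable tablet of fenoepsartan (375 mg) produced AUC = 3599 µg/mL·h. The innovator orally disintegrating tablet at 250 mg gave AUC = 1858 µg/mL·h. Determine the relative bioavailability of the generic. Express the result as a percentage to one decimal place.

F_rel = (AUC_test/D_test) / (AUC_ref/D_ref)
      = (3599/375) / (1858/250)
      = 9.59733 / 7.432 = 1.2914 = 129.14%

F_rel = 129.1%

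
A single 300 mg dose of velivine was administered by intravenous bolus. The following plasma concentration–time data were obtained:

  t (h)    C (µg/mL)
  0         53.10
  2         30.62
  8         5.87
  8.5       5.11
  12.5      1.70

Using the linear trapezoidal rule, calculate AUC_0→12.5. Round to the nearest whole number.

AUC = 210 µg/mL·h

Trapezoidal AUC_0→12.5:
  [0→2]: (53.10+30.62)/2 × 2 = 83.72
  [2→8]: (30.62+5.87)/2 × 6 = 109.47
  [8→8.5]: (5.87+5.11)/2 × 0.5 = 2.745
  [8.5→12.5]: (5.11+1.70)/2 × 4 = 13.62
  Sum = 209.555 µg/mL·h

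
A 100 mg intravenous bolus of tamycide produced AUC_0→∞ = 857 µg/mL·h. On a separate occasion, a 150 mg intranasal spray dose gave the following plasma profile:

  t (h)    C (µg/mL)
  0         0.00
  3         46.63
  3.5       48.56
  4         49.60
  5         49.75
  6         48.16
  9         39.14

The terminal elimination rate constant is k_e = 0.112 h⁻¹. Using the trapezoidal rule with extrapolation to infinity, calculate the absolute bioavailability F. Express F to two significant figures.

Trapezoidal AUC_0→9 (intranasal spray):
  [0→3]: (0.00+46.63)/2 × 3 = 69.945
  [3→3.5]: (46.63+48.56)/2 × 0.5 = 23.7975
  [3.5→4]: (48.56+49.60)/2 × 0.5 = 24.54
  [4→5]: (49.60+49.75)/2 × 1 = 49.675
  [5→6]: (49.75+48.16)/2 × 1 = 48.955
  [6→9]: (48.16+39.14)/2 × 3 = 130.95
  Sum = 347.8625 µg/mL·h
Tail: C_last/k_e = 39.14/0.112 = 349.464
AUC_0→∞ (intranasal spray) = 347.8625 + 349.464 = 697.3265 µg/mL·h
F = (AUC_ev/D_ev)/(AUC_iv/D_iv) = (697.3265/150)/(857/100) = 4.64884/8.57 = 0.5425

F = 0.54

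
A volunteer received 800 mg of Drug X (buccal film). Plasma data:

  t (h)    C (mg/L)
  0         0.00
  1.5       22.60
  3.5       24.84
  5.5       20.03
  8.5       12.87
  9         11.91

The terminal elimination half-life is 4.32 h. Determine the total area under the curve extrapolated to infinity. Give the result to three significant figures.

AUC = 239 mg/L·h

Trapezoidal AUC_0→9:
  [0→1.5]: (0.00+22.60)/2 × 1.5 = 16.95
  [1.5→3.5]: (22.60+24.84)/2 × 2 = 47.44
  [3.5→5.5]: (24.84+20.03)/2 × 2 = 44.87
  [5.5→8.5]: (20.03+12.87)/2 × 3 = 49.35
  [8.5→9]: (12.87+11.91)/2 × 0.5 = 6.195
  Sum = 164.805 mg/L·h
k_e = ln2 / t½ = 0.693147 / 4.32 = 0.1605 h^-1
Extrapolated tail: C_last / k_e = 11.91 / 0.1605 = 74.206
AUC_0→∞ = 164.805 + 74.206 = 239.011 mg/L·h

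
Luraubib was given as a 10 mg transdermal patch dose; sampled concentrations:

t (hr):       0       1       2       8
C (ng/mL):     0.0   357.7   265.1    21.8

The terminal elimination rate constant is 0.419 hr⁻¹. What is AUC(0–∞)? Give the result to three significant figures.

AUC = 1400 ng/mL·hr

Trapezoidal AUC_0→8:
  [0→1]: (0.0+357.7)/2 × 1 = 178.85
  [1→2]: (357.7+265.1)/2 × 1 = 311.4
  [2→8]: (265.1+21.8)/2 × 6 = 860.7
  Sum = 1350.95 ng/mL·hr
Extrapolated tail: C_last / k_e = 21.8 / 0.419 = 52.029
AUC_0→∞ = 1350.95 + 52.029 = 1402.979 ng/mL·hr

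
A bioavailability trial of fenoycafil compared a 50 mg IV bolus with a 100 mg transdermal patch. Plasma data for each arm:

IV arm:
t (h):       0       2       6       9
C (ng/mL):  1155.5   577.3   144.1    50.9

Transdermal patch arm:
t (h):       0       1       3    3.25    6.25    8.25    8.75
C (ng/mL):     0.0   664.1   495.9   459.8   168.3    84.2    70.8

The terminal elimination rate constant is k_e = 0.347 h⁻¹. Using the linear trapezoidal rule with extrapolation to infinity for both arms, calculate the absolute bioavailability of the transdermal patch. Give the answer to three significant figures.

F = 0.422

Trapezoidal AUC_0→9 (IV):
  [0→2]: (1155.5+577.3)/2 × 2 = 1732.8
  [2→6]: (577.3+144.1)/2 × 4 = 1442.8
  [6→9]: (144.1+50.9)/2 × 3 = 292.5
  Sum = 3468.1 ng/mL·h
IV tail: 50.9/0.347 = 146.686; AUC_iv,0→∞ = 3468.1 + 146.686 = 3614.786 ng/mL·h
Trapezoidal AUC_0→8.75 (transdermal patch):
  [0→1]: (0.0+664.1)/2 × 1 = 332.05
  [1→3]: (664.1+495.9)/2 × 2 = 1160.0
  [3→3.25]: (495.9+459.8)/2 × 0.25 = 119.4625
  [3.25→6.25]: (459.8+168.3)/2 × 3 = 942.15
  [6.25→8.25]: (168.3+84.2)/2 × 2 = 252.5
  [8.25→8.75]: (84.2+70.8)/2 × 0.5 = 38.75
  Sum = 2844.9125 ng/mL·h
transdermal patch tail: 70.8/0.347 = 204.035; AUC_ev,0→∞ = 2844.9125 + 204.035 = 3048.9475 ng/mL·h
F = (AUC_ev/D_ev)/(AUC_iv/D_iv) = (3048.9475/100)/(3614.786/50) = 30.489475/72.29572 = 0.4217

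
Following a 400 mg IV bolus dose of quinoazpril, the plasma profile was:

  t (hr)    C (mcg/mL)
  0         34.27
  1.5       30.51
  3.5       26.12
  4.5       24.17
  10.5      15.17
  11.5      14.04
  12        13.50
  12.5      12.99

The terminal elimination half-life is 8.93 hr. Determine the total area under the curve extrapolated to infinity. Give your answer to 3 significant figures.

Trapezoidal AUC_0→12.5:
  [0→1.5]: (34.27+30.51)/2 × 1.5 = 48.585
  [1.5→3.5]: (30.51+26.12)/2 × 2 = 56.63
  [3.5→4.5]: (26.12+24.17)/2 × 1 = 25.145
  [4.5→10.5]: (24.17+15.17)/2 × 6 = 118.02
  [10.5→11.5]: (15.17+14.04)/2 × 1 = 14.605
  [11.5→12]: (14.04+13.50)/2 × 0.5 = 6.885
  [12→12.5]: (13.50+12.99)/2 × 0.5 = 6.6225
  Sum = 276.4925 mcg/mL·hr
k_e = ln2 / t½ = 0.693147 / 8.93 = 0.0776 hr^-1
Extrapolated tail: C_last / k_e = 12.99 / 0.0776 = 167.397
AUC_0→∞ = 276.4925 + 167.397 = 443.8895 mcg/mL·hr

AUC = 444 mcg/mL·hr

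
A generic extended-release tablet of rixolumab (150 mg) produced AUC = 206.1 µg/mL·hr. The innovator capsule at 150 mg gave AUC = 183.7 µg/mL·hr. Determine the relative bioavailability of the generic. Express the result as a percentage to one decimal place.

F_rel = 112.2%

F_rel = (AUC_test/D_test) / (AUC_ref/D_ref)
      = (206.1/150) / (183.7/150)
      = 1.374 / 1.22467 = 1.1219 = 112.19%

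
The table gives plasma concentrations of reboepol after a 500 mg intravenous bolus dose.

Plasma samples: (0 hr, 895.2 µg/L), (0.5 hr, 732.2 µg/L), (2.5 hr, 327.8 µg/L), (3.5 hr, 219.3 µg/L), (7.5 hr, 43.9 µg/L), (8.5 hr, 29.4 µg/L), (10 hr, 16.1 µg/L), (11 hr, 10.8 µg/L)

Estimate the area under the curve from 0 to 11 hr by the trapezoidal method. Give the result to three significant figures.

Trapezoidal AUC_0→11:
  [0→0.5]: (895.2+732.2)/2 × 0.5 = 406.85
  [0.5→2.5]: (732.2+327.8)/2 × 2 = 1060.0
  [2.5→3.5]: (327.8+219.3)/2 × 1 = 273.55
  [3.5→7.5]: (219.3+43.9)/2 × 4 = 526.4
  [7.5→8.5]: (43.9+29.4)/2 × 1 = 36.65
  [8.5→10]: (29.4+16.1)/2 × 1.5 = 34.125
  [10→11]: (16.1+10.8)/2 × 1 = 13.45
  Sum = 2351.025 µg/L·hr

AUC = 2350 µg/L·hr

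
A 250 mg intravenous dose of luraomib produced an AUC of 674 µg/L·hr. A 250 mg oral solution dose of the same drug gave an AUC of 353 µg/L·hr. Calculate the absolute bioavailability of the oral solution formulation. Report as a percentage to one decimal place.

F = (AUC_ev / D_ev) / (AUC_iv / D_iv)
  = (353/250) / (674/250)
  = 1.412 / 2.696 = 0.5237
  = 52.37%

F = 52.4%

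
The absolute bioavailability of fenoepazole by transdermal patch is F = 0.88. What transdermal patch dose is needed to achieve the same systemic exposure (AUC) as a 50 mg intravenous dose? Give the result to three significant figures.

For equal systemic exposure: F × D_ev = D_iv
D_ev = D_iv / F = 50 / 0.88 = 56.8182 mg

D_transdermal = 56.8 mg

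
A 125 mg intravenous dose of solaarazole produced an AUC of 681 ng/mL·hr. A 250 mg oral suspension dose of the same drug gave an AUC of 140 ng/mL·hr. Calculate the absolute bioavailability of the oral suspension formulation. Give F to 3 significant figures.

F = (AUC_ev / D_ev) / (AUC_iv / D_iv)
  = (140/250) / (681/125)
  = 0.56 / 5.448 = 0.1028

F = 0.103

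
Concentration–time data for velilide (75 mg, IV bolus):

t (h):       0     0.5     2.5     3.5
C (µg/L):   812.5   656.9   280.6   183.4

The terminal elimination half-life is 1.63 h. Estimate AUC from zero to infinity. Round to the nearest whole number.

Trapezoidal AUC_0→3.5:
  [0→0.5]: (812.5+656.9)/2 × 0.5 = 367.35
  [0.5→2.5]: (656.9+280.6)/2 × 2 = 937.5
  [2.5→3.5]: (280.6+183.4)/2 × 1 = 232.0
  Sum = 1536.85 µg/L·h
k_e = ln2 / t½ = 0.693147 / 1.63 = 0.4252 h^-1
Extrapolated tail: C_last / k_e = 183.4 / 0.4252 = 431.326
AUC_0→∞ = 1536.85 + 431.326 = 1968.176 µg/L·h

AUC = 1968 µg/L·h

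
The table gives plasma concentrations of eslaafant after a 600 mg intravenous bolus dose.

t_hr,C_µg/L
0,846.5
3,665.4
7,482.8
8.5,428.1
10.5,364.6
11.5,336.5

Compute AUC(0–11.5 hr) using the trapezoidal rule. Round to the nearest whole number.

Trapezoidal AUC_0→11.5:
  [0→3]: (846.5+665.4)/2 × 3 = 2267.85
  [3→7]: (665.4+482.8)/2 × 4 = 2296.4
  [7→8.5]: (482.8+428.1)/2 × 1.5 = 683.175
  [8.5→10.5]: (428.1+364.6)/2 × 2 = 792.7
  [10.5→11.5]: (364.6+336.5)/2 × 1 = 350.55
  Sum = 6390.675 µg/L·hr

AUC = 6391 µg/L·hr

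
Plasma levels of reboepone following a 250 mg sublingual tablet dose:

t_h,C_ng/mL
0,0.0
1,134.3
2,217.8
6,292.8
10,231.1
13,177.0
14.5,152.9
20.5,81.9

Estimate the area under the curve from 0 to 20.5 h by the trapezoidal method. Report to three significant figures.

Trapezoidal AUC_0→20.5:
  [0→1]: (0.0+134.3)/2 × 1 = 67.15
  [1→2]: (134.3+217.8)/2 × 1 = 176.05
  [2→6]: (217.8+292.8)/2 × 4 = 1021.2
  [6→10]: (292.8+231.1)/2 × 4 = 1047.8
  [10→13]: (231.1+177.0)/2 × 3 = 612.15
  [13→14.5]: (177.0+152.9)/2 × 1.5 = 247.425
  [14.5→20.5]: (152.9+81.9)/2 × 6 = 704.4
  Sum = 3876.175 ng/mL·h

AUC = 3880 ng/mL·h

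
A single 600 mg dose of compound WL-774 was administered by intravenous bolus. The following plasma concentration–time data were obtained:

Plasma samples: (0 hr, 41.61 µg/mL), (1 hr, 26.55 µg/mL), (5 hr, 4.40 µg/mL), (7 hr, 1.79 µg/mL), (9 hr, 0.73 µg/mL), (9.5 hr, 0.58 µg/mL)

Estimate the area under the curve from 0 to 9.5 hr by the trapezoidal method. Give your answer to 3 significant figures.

AUC = 105 µg/mL·hr

Trapezoidal AUC_0→9.5:
  [0→1]: (41.61+26.55)/2 × 1 = 34.08
  [1→5]: (26.55+4.40)/2 × 4 = 61.9
  [5→7]: (4.40+1.79)/2 × 2 = 6.19
  [7→9]: (1.79+0.73)/2 × 2 = 2.52
  [9→9.5]: (0.73+0.58)/2 × 0.5 = 0.3275
  Sum = 105.0175 µg/mL·hr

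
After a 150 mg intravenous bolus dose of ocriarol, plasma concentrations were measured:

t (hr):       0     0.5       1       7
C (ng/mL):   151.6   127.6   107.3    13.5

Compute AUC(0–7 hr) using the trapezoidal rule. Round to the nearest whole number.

AUC = 491 ng/mL·hr

Trapezoidal AUC_0→7:
  [0→0.5]: (151.6+127.6)/2 × 0.5 = 69.8
  [0.5→1]: (127.6+107.3)/2 × 0.5 = 58.725
  [1→7]: (107.3+13.5)/2 × 6 = 362.4
  Sum = 490.925 ng/mL·hr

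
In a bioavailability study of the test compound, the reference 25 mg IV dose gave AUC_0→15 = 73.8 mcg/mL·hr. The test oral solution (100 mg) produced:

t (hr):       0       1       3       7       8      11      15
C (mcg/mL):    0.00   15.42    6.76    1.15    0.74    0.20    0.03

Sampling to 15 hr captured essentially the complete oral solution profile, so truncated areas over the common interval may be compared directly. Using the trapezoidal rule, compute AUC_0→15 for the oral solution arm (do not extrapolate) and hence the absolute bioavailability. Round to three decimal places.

Trapezoidal AUC_0→15 (oral solution):
  [0→1]: (0.00+15.42)/2 × 1 = 7.71
  [1→3]: (15.42+6.76)/2 × 2 = 22.18
  [3→7]: (6.76+1.15)/2 × 4 = 15.82
  [7→8]: (1.15+0.74)/2 × 1 = 0.945
  [8→11]: (0.74+0.20)/2 × 3 = 1.41
  [11→15]: (0.20+0.03)/2 × 4 = 0.46
  Sum = 48.525 mcg/mL·hr
F = (AUC_ev/D_ev)/(AUC_iv/D_iv) = (48.525/100)/(73.8/25) = 0.48525/2.952 = 0.1644

F = 0.164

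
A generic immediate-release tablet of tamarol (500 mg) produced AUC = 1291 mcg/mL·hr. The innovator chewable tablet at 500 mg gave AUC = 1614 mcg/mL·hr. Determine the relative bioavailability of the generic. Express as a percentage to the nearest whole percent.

F_rel = (AUC_test/D_test) / (AUC_ref/D_ref)
      = (1291/500) / (1614/500)
      = 2.582 / 3.228 = 0.7999 = 79.99%

F_rel = 80%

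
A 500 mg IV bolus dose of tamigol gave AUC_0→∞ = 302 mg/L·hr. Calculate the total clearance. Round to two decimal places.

CL = 1.66 L/hr

CL = Dose_iv / AUC_0→∞
   = 500 / 302 = 1.65563 L/hr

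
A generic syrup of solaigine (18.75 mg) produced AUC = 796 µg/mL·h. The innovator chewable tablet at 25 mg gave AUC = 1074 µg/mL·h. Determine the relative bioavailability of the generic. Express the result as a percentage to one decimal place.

F_rel = 98.8%

F_rel = (AUC_test/D_test) / (AUC_ref/D_ref)
      = (796/18.75) / (1074/25)
      = 42.4533 / 42.96 = 0.9882 = 98.82%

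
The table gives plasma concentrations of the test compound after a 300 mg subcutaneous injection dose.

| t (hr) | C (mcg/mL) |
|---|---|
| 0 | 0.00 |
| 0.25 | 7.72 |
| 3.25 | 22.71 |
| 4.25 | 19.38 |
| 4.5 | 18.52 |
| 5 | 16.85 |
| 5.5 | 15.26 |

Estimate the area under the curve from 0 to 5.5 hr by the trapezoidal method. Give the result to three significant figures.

AUC = 89.3 mcg/mL·hr

Trapezoidal AUC_0→5.5:
  [0→0.25]: (0.00+7.72)/2 × 0.25 = 0.965
  [0.25→3.25]: (7.72+22.71)/2 × 3 = 45.645
  [3.25→4.25]: (22.71+19.38)/2 × 1 = 21.045
  [4.25→4.5]: (19.38+18.52)/2 × 0.25 = 4.7375
  [4.5→5]: (18.52+16.85)/2 × 0.5 = 8.8425
  [5→5.5]: (16.85+15.26)/2 × 0.5 = 8.0275
  Sum = 89.2625 mcg/mL·hr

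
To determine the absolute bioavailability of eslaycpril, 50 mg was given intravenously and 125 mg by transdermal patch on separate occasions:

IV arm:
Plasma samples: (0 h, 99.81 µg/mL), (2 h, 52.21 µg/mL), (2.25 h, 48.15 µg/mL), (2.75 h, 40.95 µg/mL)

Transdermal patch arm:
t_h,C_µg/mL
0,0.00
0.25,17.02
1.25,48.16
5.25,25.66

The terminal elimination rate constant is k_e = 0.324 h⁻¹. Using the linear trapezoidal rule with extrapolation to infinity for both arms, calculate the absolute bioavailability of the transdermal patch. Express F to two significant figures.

F = 0.33

Trapezoidal AUC_0→2.75 (IV):
  [0→2]: (99.81+52.21)/2 × 2 = 152.02
  [2→2.25]: (52.21+48.15)/2 × 0.25 = 12.545
  [2.25→2.75]: (48.15+40.95)/2 × 0.5 = 22.275
  Sum = 186.84 µg/mL·h
IV tail: 40.95/0.324 = 126.389; AUC_iv,0→∞ = 186.84 + 126.389 = 313.229 µg/mL·h
Trapezoidal AUC_0→5.25 (transdermal patch):
  [0→0.25]: (0.00+17.02)/2 × 0.25 = 2.1275
  [0.25→1.25]: (17.02+48.16)/2 × 1 = 32.59
  [1.25→5.25]: (48.16+25.66)/2 × 4 = 147.64
  Sum = 182.3575 µg/mL·h
transdermal patch tail: 25.66/0.324 = 79.198; AUC_ev,0→∞ = 182.3575 + 79.198 = 261.5555 µg/mL·h
F = (AUC_ev/D_ev)/(AUC_iv/D_iv) = (261.5555/125)/(313.229/50) = 2.092444/6.26458 = 0.3340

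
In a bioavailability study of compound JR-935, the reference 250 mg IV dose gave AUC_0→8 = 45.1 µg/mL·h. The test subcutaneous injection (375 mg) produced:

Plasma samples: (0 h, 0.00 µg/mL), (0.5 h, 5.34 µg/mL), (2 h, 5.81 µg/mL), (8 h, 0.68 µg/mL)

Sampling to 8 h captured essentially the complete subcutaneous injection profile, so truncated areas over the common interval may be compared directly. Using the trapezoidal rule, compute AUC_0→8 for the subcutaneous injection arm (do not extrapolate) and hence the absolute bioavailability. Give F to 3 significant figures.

F = 0.431

Trapezoidal AUC_0→8 (subcutaneous injection):
  [0→0.5]: (0.00+5.34)/2 × 0.5 = 1.335
  [0.5→2]: (5.34+5.81)/2 × 1.5 = 8.3625
  [2→8]: (5.81+0.68)/2 × 6 = 19.47
  Sum = 29.1675 µg/mL·h
F = (AUC_ev/D_ev)/(AUC_iv/D_iv) = (29.1675/375)/(45.1/250) = 0.07778/0.1804 = 0.4312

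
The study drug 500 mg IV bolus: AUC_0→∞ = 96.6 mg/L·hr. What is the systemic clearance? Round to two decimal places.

CL = 5.18 L/hr

CL = Dose_iv / AUC_0→∞
   = 500 / 96.6 = 5.17598 L/hr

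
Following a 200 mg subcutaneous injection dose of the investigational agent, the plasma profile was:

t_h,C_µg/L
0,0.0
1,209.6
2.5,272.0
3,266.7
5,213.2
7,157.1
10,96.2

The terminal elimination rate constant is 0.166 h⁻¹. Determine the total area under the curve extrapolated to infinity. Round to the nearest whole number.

AUC = 2410 µg/L·h

Trapezoidal AUC_0→10:
  [0→1]: (0.0+209.6)/2 × 1 = 104.8
  [1→2.5]: (209.6+272.0)/2 × 1.5 = 361.2
  [2.5→3]: (272.0+266.7)/2 × 0.5 = 134.675
  [3→5]: (266.7+213.2)/2 × 2 = 479.9
  [5→7]: (213.2+157.1)/2 × 2 = 370.3
  [7→10]: (157.1+96.2)/2 × 3 = 379.95
  Sum = 1830.825 µg/L·h
Extrapolated tail: C_last / k_e = 96.2 / 0.166 = 579.518
AUC_0→∞ = 1830.825 + 579.518 = 2410.343 µg/L·h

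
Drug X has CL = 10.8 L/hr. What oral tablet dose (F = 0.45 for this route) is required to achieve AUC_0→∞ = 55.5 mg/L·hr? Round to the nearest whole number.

Dose = 1332 mg

Dose = CL × AUC_0→∞ / F
     = 10.8 × 55.5 / 0.45 = 1332 mg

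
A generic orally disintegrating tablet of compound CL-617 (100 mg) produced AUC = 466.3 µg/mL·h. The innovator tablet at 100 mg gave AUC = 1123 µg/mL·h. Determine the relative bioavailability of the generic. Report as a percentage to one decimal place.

F_rel = (AUC_test/D_test) / (AUC_ref/D_ref)
      = (466.3/100) / (1123/100)
      = 4.663 / 11.23 = 0.4152 = 41.52%

F_rel = 41.5%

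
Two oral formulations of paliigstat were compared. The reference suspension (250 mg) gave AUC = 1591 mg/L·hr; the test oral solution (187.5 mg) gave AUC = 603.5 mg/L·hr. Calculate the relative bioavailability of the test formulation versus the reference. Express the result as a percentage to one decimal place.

F_rel = 50.6%

F_rel = (AUC_test/D_test) / (AUC_ref/D_ref)
      = (603.5/187.5) / (1591/250)
      = 3.21867 / 6.364 = 0.5058 = 50.58%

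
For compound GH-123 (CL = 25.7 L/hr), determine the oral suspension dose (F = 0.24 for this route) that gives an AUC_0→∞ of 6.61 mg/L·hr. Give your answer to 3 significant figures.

Dose = 708 mg

Dose = CL × AUC_0→∞ / F
     = 25.7 × 6.61 / 0.24 = 707.821 mg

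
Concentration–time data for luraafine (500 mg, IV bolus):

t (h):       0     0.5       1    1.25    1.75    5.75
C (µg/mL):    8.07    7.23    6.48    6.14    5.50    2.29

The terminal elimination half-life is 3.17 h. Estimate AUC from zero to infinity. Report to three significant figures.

AUC = 37.8 µg/mL·h

Trapezoidal AUC_0→5.75:
  [0→0.5]: (8.07+7.23)/2 × 0.5 = 3.825
  [0.5→1]: (7.23+6.48)/2 × 0.5 = 3.4275
  [1→1.25]: (6.48+6.14)/2 × 0.25 = 1.5775
  [1.25→1.75]: (6.14+5.50)/2 × 0.5 = 2.91
  [1.75→5.75]: (5.50+2.29)/2 × 4 = 15.58
  Sum = 27.32 µg/mL·h
k_e = ln2 / t½ = 0.693147 / 3.17 = 0.2187 h^-1
Extrapolated tail: C_last / k_e = 2.29 / 0.2187 = 10.471
AUC_0→∞ = 27.32 + 10.471 = 37.791 µg/mL·h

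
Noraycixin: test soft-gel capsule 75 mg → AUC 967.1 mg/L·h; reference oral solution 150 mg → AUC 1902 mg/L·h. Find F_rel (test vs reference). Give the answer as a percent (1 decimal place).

F_rel = 101.7%

F_rel = (AUC_test/D_test) / (AUC_ref/D_ref)
      = (967.1/75) / (1902/150)
      = 12.8947 / 12.68 = 1.0169 = 101.69%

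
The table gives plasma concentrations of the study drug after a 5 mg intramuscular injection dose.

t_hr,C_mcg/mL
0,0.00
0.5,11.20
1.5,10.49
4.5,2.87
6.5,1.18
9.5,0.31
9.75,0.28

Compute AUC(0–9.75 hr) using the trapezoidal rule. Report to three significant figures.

Trapezoidal AUC_0→9.75:
  [0→0.5]: (0.00+11.20)/2 × 0.5 = 2.8
  [0.5→1.5]: (11.20+10.49)/2 × 1 = 10.845
  [1.5→4.5]: (10.49+2.87)/2 × 3 = 20.04
  [4.5→6.5]: (2.87+1.18)/2 × 2 = 4.05
  [6.5→9.5]: (1.18+0.31)/2 × 3 = 2.235
  [9.5→9.75]: (0.31+0.28)/2 × 0.25 = 0.07375
  Sum = 40.04375 mcg/mL·hr

AUC = 40.0 mcg/mL·hr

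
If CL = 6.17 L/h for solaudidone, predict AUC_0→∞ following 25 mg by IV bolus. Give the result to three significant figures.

AUC = 4.05 mg/L·h

AUC_0→∞ = Dose_iv / CL
        = 25 / 6.17 = 4.05186 mg/L·h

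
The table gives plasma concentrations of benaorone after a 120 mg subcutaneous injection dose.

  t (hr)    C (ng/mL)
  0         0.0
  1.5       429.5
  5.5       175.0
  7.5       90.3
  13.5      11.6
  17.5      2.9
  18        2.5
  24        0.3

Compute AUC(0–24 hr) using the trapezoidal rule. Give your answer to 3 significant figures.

Trapezoidal AUC_0→24:
  [0→1.5]: (0.0+429.5)/2 × 1.5 = 322.125
  [1.5→5.5]: (429.5+175.0)/2 × 4 = 1209.0
  [5.5→7.5]: (175.0+90.3)/2 × 2 = 265.3
  [7.5→13.5]: (90.3+11.6)/2 × 6 = 305.7
  [13.5→17.5]: (11.6+2.9)/2 × 4 = 29.0
  [17.5→18]: (2.9+2.5)/2 × 0.5 = 1.35
  [18→24]: (2.5+0.3)/2 × 6 = 8.4
  Sum = 2140.875 ng/mL·hr

AUC = 2140 ng/mL·hr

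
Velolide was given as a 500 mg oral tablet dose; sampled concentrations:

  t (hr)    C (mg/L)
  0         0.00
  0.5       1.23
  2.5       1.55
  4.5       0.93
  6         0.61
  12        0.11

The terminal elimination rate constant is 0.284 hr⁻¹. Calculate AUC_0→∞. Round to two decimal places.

Trapezoidal AUC_0→12:
  [0→0.5]: (0.00+1.23)/2 × 0.5 = 0.3075
  [0.5→2.5]: (1.23+1.55)/2 × 2 = 2.78
  [2.5→4.5]: (1.55+0.93)/2 × 2 = 2.48
  [4.5→6]: (0.93+0.61)/2 × 1.5 = 1.155
  [6→12]: (0.61+0.11)/2 × 6 = 2.16
  Sum = 8.8825 mg/L·hr
Extrapolated tail: C_last / k_e = 0.11 / 0.284 = 0.387
AUC_0→∞ = 8.8825 + 0.387 = 9.2695 mg/L·hr

AUC = 9.27 mg/L·hr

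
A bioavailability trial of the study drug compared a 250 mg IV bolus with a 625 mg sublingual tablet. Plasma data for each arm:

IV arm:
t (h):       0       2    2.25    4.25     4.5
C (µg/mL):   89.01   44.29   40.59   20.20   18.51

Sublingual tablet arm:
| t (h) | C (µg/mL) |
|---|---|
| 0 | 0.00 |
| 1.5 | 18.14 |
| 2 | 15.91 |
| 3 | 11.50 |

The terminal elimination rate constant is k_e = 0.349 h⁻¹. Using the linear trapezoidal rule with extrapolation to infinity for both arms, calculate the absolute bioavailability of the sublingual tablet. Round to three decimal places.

Trapezoidal AUC_0→4.5 (IV):
  [0→2]: (89.01+44.29)/2 × 2 = 133.3
  [2→2.25]: (44.29+40.59)/2 × 0.25 = 10.61
  [2.25→4.25]: (40.59+20.20)/2 × 2 = 60.79
  [4.25→4.5]: (20.20+18.51)/2 × 0.25 = 4.83875
  Sum = 209.53875 µg/mL·h
IV tail: 18.51/0.349 = 53.037; AUC_iv,0→∞ = 209.53875 + 53.037 = 262.57575 µg/mL·h
Trapezoidal AUC_0→3 (sublingual tablet):
  [0→1.5]: (0.00+18.14)/2 × 1.5 = 13.605
  [1.5→2]: (18.14+15.91)/2 × 0.5 = 8.5125
  [2→3]: (15.91+11.50)/2 × 1 = 13.705
  Sum = 35.8225 µg/mL·h
sublingual tablet tail: 11.50/0.349 = 32.951; AUC_ev,0→∞ = 35.8225 + 32.951 = 68.7735 µg/mL·h
F = (AUC_ev/D_ev)/(AUC_iv/D_iv) = (68.7735/625)/(262.57575/250) = 0.1100376/1.050303 = 0.1048

F = 0.105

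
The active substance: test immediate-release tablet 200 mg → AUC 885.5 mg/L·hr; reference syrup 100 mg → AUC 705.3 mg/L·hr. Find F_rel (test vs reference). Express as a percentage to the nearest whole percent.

F_rel = (AUC_test/D_test) / (AUC_ref/D_ref)
      = (885.5/200) / (705.3/100)
      = 4.4275 / 7.053 = 0.6277 = 62.77%

F_rel = 63%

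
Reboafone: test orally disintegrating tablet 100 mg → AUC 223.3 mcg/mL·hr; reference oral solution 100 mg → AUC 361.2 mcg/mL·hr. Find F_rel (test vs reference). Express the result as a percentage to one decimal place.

F_rel = (AUC_test/D_test) / (AUC_ref/D_ref)
      = (223.3/100) / (361.2/100)
      = 2.233 / 3.612 = 0.6182 = 61.82%

F_rel = 61.8%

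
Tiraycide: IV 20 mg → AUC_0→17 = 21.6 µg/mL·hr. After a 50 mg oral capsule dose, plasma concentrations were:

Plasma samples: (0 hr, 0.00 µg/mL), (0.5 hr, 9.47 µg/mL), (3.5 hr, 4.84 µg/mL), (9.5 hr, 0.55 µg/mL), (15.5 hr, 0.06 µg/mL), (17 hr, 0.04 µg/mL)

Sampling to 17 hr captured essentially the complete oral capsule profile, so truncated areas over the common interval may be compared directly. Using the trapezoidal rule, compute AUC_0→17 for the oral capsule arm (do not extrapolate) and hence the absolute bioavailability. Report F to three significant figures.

F = 0.776

Trapezoidal AUC_0→17 (oral capsule):
  [0→0.5]: (0.00+9.47)/2 × 0.5 = 2.3675
  [0.5→3.5]: (9.47+4.84)/2 × 3 = 21.465
  [3.5→9.5]: (4.84+0.55)/2 × 6 = 16.17
  [9.5→15.5]: (0.55+0.06)/2 × 6 = 1.83
  [15.5→17]: (0.06+0.04)/2 × 1.5 = 0.075
  Sum = 41.9075 µg/mL·hr
F = (AUC_ev/D_ev)/(AUC_iv/D_iv) = (41.9075/50)/(21.6/20) = 0.83815/1.08 = 0.7761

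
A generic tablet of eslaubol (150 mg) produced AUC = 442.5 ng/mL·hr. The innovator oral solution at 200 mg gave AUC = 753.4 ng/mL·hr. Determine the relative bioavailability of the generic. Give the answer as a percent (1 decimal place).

F_rel = 78.3%

F_rel = (AUC_test/D_test) / (AUC_ref/D_ref)
      = (442.5/150) / (753.4/200)
      = 2.95 / 3.767 = 0.7831 = 78.31%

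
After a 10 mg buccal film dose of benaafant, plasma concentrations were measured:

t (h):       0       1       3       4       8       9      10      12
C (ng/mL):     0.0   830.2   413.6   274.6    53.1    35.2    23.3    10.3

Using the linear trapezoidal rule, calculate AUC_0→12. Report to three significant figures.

Trapezoidal AUC_0→12:
  [0→1]: (0.0+830.2)/2 × 1 = 415.1
  [1→3]: (830.2+413.6)/2 × 2 = 1243.8
  [3→4]: (413.6+274.6)/2 × 1 = 344.1
  [4→8]: (274.6+53.1)/2 × 4 = 655.4
  [8→9]: (53.1+35.2)/2 × 1 = 44.15
  [9→10]: (35.2+23.3)/2 × 1 = 29.25
  [10→12]: (23.3+10.3)/2 × 2 = 33.6
  Sum = 2765.4 ng/mL·h

AUC = 2770 ng/mL·h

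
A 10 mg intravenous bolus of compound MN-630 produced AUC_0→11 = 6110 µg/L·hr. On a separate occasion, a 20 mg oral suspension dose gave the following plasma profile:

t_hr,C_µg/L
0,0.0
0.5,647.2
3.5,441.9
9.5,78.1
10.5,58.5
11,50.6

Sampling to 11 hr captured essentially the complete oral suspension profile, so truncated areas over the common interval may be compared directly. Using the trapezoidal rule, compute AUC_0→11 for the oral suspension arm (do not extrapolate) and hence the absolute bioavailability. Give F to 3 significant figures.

Trapezoidal AUC_0→11 (oral suspension):
  [0→0.5]: (0.0+647.2)/2 × 0.5 = 161.8
  [0.5→3.5]: (647.2+441.9)/2 × 3 = 1633.65
  [3.5→9.5]: (441.9+78.1)/2 × 6 = 1560.0
  [9.5→10.5]: (78.1+58.5)/2 × 1 = 68.3
  [10.5→11]: (58.5+50.6)/2 × 0.5 = 27.275
  Sum = 3451.025 µg/L·hr
F = (AUC_ev/D_ev)/(AUC_iv/D_iv) = (3451.025/20)/(6110/10) = 172.55125/611 = 0.2824

F = 0.282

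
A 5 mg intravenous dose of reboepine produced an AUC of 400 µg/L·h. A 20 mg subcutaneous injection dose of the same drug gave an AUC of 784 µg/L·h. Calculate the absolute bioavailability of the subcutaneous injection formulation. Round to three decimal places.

F = 0.490

F = (AUC_ev / D_ev) / (AUC_iv / D_iv)
  = (784/20) / (400/5)
  = 39.2 / 80 = 0.4900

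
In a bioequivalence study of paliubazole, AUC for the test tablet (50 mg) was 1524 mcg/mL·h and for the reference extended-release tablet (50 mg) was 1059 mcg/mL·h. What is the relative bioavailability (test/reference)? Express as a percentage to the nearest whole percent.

F_rel = (AUC_test/D_test) / (AUC_ref/D_ref)
      = (1524/50) / (1059/50)
      = 30.48 / 21.18 = 1.4391 = 143.91%

F_rel = 144%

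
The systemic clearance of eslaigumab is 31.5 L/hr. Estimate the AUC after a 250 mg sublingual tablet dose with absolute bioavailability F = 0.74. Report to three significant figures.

AUC = 5.87 mg/L·hr

AUC_0→∞ = F × Dose / CL
        = 0.74 × 250 / 31.5 = 5.87302 mg/L·hr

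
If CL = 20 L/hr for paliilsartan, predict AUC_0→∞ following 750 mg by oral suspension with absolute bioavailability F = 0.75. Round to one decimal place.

AUC = 28.1 mg/L·hr

AUC_0→∞ = F × Dose / CL
        = 0.75 × 750 / 20 = 28.125 mg/L·hr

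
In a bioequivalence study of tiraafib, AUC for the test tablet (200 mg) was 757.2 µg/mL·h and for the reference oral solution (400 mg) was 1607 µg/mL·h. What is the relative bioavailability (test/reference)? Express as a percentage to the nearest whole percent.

F_rel = 94%

F_rel = (AUC_test/D_test) / (AUC_ref/D_ref)
      = (757.2/200) / (1607/400)
      = 3.786 / 4.0175 = 0.9424 = 94.24%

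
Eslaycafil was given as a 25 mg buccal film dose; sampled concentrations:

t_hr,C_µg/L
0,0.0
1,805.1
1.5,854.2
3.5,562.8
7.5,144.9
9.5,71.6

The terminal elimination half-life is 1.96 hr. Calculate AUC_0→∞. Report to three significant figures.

AUC = 4070 µg/L·hr

Trapezoidal AUC_0→9.5:
  [0→1]: (0.0+805.1)/2 × 1 = 402.55
  [1→1.5]: (805.1+854.2)/2 × 0.5 = 414.825
  [1.5→3.5]: (854.2+562.8)/2 × 2 = 1417.0
  [3.5→7.5]: (562.8+144.9)/2 × 4 = 1415.4
  [7.5→9.5]: (144.9+71.6)/2 × 2 = 216.5
  Sum = 3866.275 µg/L·hr
k_e = ln2 / t½ = 0.693147 / 1.96 = 0.3536 hr^-1
Extrapolated tail: C_last / k_e = 71.6 / 0.3536 = 202.489
AUC_0→∞ = 3866.275 + 202.489 = 4068.764 µg/L·hr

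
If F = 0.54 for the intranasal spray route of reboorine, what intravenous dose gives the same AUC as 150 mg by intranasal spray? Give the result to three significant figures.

D_iv = 81.0 mg

Systemic exposure from an extravascular dose = F × D_ev, so the equivalent IV dose is F × D_ev.
D_iv = F × D_ev = 0.54 × 150 = 81 mg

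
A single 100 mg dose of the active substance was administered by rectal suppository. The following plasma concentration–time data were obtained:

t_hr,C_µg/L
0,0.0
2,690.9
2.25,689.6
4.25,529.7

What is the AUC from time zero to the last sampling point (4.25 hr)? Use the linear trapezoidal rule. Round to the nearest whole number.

Trapezoidal AUC_0→4.25:
  [0→2]: (0.0+690.9)/2 × 2 = 690.9
  [2→2.25]: (690.9+689.6)/2 × 0.25 = 172.5625
  [2.25→4.25]: (689.6+529.7)/2 × 2 = 1219.3
  Sum = 2082.7625 µg/L·hr

AUC = 2083 µg/L·hr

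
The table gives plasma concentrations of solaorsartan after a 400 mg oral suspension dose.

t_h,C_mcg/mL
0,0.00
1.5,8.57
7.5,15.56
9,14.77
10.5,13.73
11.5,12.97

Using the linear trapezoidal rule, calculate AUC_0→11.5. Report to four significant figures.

AUC = 136.3 mcg/mL·h

Trapezoidal AUC_0→11.5:
  [0→1.5]: (0.00+8.57)/2 × 1.5 = 6.4275
  [1.5→7.5]: (8.57+15.56)/2 × 6 = 72.39
  [7.5→9]: (15.56+14.77)/2 × 1.5 = 22.7475
  [9→10.5]: (14.77+13.73)/2 × 1.5 = 21.375
  [10.5→11.5]: (13.73+12.97)/2 × 1 = 13.35
  Sum = 136.29 mcg/mL·h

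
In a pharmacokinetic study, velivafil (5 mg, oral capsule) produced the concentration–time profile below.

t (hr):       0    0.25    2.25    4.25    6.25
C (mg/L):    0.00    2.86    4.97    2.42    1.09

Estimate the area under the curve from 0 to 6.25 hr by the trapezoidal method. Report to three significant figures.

Trapezoidal AUC_0→6.25:
  [0→0.25]: (0.00+2.86)/2 × 0.25 = 0.3575
  [0.25→2.25]: (2.86+4.97)/2 × 2 = 7.83
  [2.25→4.25]: (4.97+2.42)/2 × 2 = 7.39
  [4.25→6.25]: (2.42+1.09)/2 × 2 = 3.51
  Sum = 19.0875 mg/L·hr

AUC = 19.1 mg/L·hr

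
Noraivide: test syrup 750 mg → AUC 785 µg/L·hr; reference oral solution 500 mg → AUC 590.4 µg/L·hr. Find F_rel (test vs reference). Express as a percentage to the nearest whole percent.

F_rel = (AUC_test/D_test) / (AUC_ref/D_ref)
      = (785/750) / (590.4/500)
      = 1.04667 / 1.1808 = 0.8864 = 88.64%

F_rel = 89%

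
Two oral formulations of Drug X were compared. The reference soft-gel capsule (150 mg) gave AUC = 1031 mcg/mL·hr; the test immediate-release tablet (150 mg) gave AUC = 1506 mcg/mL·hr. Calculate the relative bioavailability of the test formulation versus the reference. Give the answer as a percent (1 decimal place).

F_rel = 146.1%

F_rel = (AUC_test/D_test) / (AUC_ref/D_ref)
      = (1506/150) / (1031/150)
      = 10.04 / 6.87333 = 1.4607 = 146.07%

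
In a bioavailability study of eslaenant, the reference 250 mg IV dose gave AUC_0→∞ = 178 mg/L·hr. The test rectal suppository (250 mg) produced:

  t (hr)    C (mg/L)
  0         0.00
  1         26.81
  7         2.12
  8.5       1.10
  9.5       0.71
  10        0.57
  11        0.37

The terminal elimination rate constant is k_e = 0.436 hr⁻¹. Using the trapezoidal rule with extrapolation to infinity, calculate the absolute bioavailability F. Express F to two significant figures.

Trapezoidal AUC_0→11 (rectal suppository):
  [0→1]: (0.00+26.81)/2 × 1 = 13.405
  [1→7]: (26.81+2.12)/2 × 6 = 86.79
  [7→8.5]: (2.12+1.10)/2 × 1.5 = 2.415
  [8.5→9.5]: (1.10+0.71)/2 × 1 = 0.905
  [9.5→10]: (0.71+0.57)/2 × 0.5 = 0.32
  [10→11]: (0.57+0.37)/2 × 1 = 0.47
  Sum = 104.305 mg/L·hr
Tail: C_last/k_e = 0.37/0.436 = 0.849
AUC_0→∞ (rectal suppository) = 104.305 + 0.849 = 105.154 mg/L·hr
F = (AUC_ev/D_ev)/(AUC_iv/D_iv) = (105.154/250)/(178/250) = 0.420616/0.712 = 0.5908

F = 0.59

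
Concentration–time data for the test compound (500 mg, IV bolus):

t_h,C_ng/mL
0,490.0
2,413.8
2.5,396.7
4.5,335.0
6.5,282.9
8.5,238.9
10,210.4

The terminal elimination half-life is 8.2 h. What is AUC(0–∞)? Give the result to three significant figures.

AUC = 5800 ng/mL·h

Trapezoidal AUC_0→10:
  [0→2]: (490.0+413.8)/2 × 2 = 903.8
  [2→2.5]: (413.8+396.7)/2 × 0.5 = 202.625
  [2.5→4.5]: (396.7+335.0)/2 × 2 = 731.7
  [4.5→6.5]: (335.0+282.9)/2 × 2 = 617.9
  [6.5→8.5]: (282.9+238.9)/2 × 2 = 521.8
  [8.5→10]: (238.9+210.4)/2 × 1.5 = 336.975
  Sum = 3314.8 ng/mL·h
k_e = ln2 / t½ = 0.693147 / 8.2 = 0.0845 h^-1
Extrapolated tail: C_last / k_e = 210.4 / 0.0845 = 2489.941
AUC_0→∞ = 3314.8 + 2489.941 = 5804.741 ng/mL·h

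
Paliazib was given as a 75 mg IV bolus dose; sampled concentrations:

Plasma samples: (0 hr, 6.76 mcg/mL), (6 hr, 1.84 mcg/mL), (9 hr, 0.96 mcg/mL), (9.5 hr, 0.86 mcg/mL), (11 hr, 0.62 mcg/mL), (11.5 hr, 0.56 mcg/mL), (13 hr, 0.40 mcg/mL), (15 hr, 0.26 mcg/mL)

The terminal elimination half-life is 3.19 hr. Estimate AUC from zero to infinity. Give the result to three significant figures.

Trapezoidal AUC_0→15:
  [0→6]: (6.76+1.84)/2 × 6 = 25.8
  [6→9]: (1.84+0.96)/2 × 3 = 4.2
  [9→9.5]: (0.96+0.86)/2 × 0.5 = 0.455
  [9.5→11]: (0.86+0.62)/2 × 1.5 = 1.11
  [11→11.5]: (0.62+0.56)/2 × 0.5 = 0.295
  [11.5→13]: (0.56+0.40)/2 × 1.5 = 0.72
  [13→15]: (0.40+0.26)/2 × 2 = 0.66
  Sum = 33.24 mcg/mL·hr
k_e = ln2 / t½ = 0.693147 / 3.19 = 0.2173 hr^-1
Extrapolated tail: C_last / k_e = 0.26 / 0.2173 = 1.197
AUC_0→∞ = 33.24 + 1.197 = 34.437 mcg/mL·hr

AUC = 34.4 mcg/mL·hr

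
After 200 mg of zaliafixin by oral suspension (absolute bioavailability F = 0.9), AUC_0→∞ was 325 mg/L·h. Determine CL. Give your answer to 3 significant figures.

CL = F × Dose / AUC_0→∞
   = 0.9 × 200 / 325 = 0.553846 L/h

CL = 0.554 L/h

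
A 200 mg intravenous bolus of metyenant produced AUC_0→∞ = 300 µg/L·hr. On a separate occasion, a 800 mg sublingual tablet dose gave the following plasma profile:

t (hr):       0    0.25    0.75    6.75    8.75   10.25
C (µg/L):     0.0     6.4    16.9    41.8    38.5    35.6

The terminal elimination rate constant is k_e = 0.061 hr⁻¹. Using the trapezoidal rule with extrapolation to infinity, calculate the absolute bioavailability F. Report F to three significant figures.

F = 0.752

Trapezoidal AUC_0→10.25 (sublingual tablet):
  [0→0.25]: (0.0+6.4)/2 × 0.25 = 0.8
  [0.25→0.75]: (6.4+16.9)/2 × 0.5 = 5.825
  [0.75→6.75]: (16.9+41.8)/2 × 6 = 176.1
  [6.75→8.75]: (41.8+38.5)/2 × 2 = 80.3
  [8.75→10.25]: (38.5+35.6)/2 × 1.5 = 55.575
  Sum = 318.6 µg/L·hr
Tail: C_last/k_e = 35.6/0.061 = 583.607
AUC_0→∞ (sublingual tablet) = 318.6 + 583.607 = 902.207 µg/L·hr
F = (AUC_ev/D_ev)/(AUC_iv/D_iv) = (902.207/800)/(300/200) = 1.12776/1.5 = 0.7518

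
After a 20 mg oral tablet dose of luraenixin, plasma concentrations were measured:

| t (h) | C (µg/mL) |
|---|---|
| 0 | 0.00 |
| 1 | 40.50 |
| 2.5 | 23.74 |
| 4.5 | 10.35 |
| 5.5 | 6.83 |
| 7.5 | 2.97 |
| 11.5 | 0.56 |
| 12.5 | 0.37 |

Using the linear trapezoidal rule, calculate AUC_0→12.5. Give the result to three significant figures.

Trapezoidal AUC_0→12.5:
  [0→1]: (0.00+40.50)/2 × 1 = 20.25
  [1→2.5]: (40.50+23.74)/2 × 1.5 = 48.18
  [2.5→4.5]: (23.74+10.35)/2 × 2 = 34.09
  [4.5→5.5]: (10.35+6.83)/2 × 1 = 8.59
  [5.5→7.5]: (6.83+2.97)/2 × 2 = 9.8
  [7.5→11.5]: (2.97+0.56)/2 × 4 = 7.06
  [11.5→12.5]: (0.56+0.37)/2 × 1 = 0.465
  Sum = 128.435 µg/mL·h

AUC = 128 µg/mL·h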